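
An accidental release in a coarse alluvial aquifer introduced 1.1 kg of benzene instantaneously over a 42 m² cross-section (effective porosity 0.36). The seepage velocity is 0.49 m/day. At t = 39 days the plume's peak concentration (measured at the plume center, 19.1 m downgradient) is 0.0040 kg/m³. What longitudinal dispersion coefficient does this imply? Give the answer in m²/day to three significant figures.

0.675 m²/day

At the plume center C_max = M/(n_e·A·√(4πDt)), so D = M²/(4πt·(n_e·A·C_max)²).
n_e·A·C_max = 0.36 × 42 × 0.0040 = 0.06048 kg/m.
D = 1.1²/(4π × 39 × 0.06048²) = 0.675 m²/day.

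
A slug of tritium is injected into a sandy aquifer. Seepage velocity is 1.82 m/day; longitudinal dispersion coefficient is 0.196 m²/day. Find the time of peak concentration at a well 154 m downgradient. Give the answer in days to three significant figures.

84.6 days

For the 1D instantaneous-source solution, setting ∂C/∂t = 0 at fixed x gives v²t² + 2Dt − x² = 0, so t = (√(D² + v²x²) − D)/v².
√(D² + v²x²) = √(0.196² + 1.82² × 154²) = 280.3; v² = 3.3124.
t = (280.3 − 0.196)/3.3124 = 84.6 days (vs. the pure-advection estimate x/v = 84.6 d).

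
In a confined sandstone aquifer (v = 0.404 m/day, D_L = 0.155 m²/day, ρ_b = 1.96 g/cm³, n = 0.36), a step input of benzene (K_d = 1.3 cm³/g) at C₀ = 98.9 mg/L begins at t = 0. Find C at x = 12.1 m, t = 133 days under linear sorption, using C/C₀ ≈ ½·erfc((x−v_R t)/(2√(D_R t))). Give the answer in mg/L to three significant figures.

Retardation factor R = 1 + ρ_b·K_d/n = 1 + 1.96 × 1.3/0.36 = 8.078.
Sorption retards both mechanisms: v_R = v/R = 0.05001 m/day, D_R = D/R = 0.01919 m²/day.
v_R·t = 0.05001 × 133 = 6.65133 m; 2√(D_R t) = 3.195 m; argument = (12.1 − 6.65133)/3.195 = 1.705.
C = C₀ × ½·erfc(1.705) = 98.9 × 0.007949 = 0.786 mg/L.

0.786 mg/L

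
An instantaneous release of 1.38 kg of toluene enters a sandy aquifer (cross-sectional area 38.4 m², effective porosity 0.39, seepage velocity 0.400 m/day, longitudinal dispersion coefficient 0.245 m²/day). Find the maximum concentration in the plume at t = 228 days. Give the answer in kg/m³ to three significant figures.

0.00348 kg/m³

The peak of an instantaneous 1D plume sits at x = vt; there the Gaussian factor is 1 and C_max = M/(n_e·A·√(4πDt)), where n_e·A is the pore area the mass is dissolved in.
√(4πDt) = √(4π × 0.245 × 228) = 26.49 m, so C_max = 1.38/(0.39 × 38.4 × 26.49) = 0.00348 kg/m³.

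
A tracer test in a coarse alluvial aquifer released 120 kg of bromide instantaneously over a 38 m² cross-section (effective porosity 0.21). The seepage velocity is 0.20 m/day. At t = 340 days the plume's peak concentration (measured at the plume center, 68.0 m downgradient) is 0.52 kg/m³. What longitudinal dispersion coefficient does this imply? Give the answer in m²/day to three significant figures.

At the plume center C_max = M/(n_e·A·√(4πDt)), so D = M²/(4πt·(n_e·A·C_max)²).
n_e·A·C_max = 0.21 × 38 × 0.52 = 4.150 kg/m.
D = 120²/(4π × 340 × 4.150²) = 0.196 m²/day.

0.196 m²/day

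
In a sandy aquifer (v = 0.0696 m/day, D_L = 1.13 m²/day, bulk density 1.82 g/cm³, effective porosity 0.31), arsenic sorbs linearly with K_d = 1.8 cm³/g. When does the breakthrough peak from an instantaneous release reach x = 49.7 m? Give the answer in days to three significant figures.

5990 days

Retardation factor R = 1 + ρ_b·K_d/n = 1 + 1.82 × 1.8/0.31 = 11.57.
Sorption retards both mechanisms: v_R = v/R = 0.006016 m/day, D_R = D/R = 0.09767 m²/day.
Peak time from v_R²t² + 2D_R t − x² = 0: t = (√(D_R² + v_R²x²) − D_R)/v_R².
√(D_R² + v_R²x²) = √(0.09767² + 0.006016² × 49.7²) = 0.3145; v_R² = 3.619e-05.
t = (0.3145 − 0.09767)/3.619e-05 = 5990 days.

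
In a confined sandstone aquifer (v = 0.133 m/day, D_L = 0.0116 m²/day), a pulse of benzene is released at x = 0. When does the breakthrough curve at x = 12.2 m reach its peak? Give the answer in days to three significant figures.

For the 1D instantaneous-source solution, setting ∂C/∂t = 0 at fixed x gives v²t² + 2Dt − x² = 0, so t = (√(D² + v²x²) − D)/v².
√(D² + v²x²) = √(0.0116² + 0.133² × 12.2²) = 1.623; v² = 0.017689.
t = (1.623 − 0.0116)/0.017689 = 91.1 days (vs. the pure-advection estimate x/v = 91.7 d).

91.1 days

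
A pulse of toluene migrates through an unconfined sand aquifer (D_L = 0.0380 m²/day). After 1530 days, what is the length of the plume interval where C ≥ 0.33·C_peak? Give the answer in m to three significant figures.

The plume is Gaussian with σ = √(2Dt) = √(2 × 0.0380 × 1530) = 10.78 m.
C/C_peak = exp(−Δx²/(2σ²)) = 0.33 ⇒ Δx = σ·√(−2 ln 0.33) = 10.78 × 1.489 = 16.05 m.
Width = 2Δx = 32.1 m.

32.1 m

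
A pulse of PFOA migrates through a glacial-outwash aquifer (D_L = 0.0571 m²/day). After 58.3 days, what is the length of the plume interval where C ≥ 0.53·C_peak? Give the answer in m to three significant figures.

The plume is Gaussian with σ = √(2Dt) = √(2 × 0.0571 × 58.3) = 2.580 m.
C/C_peak = exp(−Δx²/(2σ²)) = 0.53 ⇒ Δx = σ·√(−2 ln 0.53) = 2.580 × 1.127 = 2.908 m.
Width = 2Δx = 5.82 m.

5.82 m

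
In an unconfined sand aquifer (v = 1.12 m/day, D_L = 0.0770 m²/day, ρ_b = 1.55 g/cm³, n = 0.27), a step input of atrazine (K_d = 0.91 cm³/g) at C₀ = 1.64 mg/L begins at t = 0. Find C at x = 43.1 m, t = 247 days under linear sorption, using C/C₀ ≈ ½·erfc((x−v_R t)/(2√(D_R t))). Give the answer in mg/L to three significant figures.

Retardation factor R = 1 + ρ_b·K_d/n = 1 + 1.55 × 0.91/0.27 = 6.224.
Sorption retards both mechanisms: v_R = v/R = 0.1799 m/day, D_R = D/R = 0.01237 m²/day.
v_R·t = 0.1799 × 247 = 44.4353 m; 2√(D_R t) = 3.496 m; argument = (43.1 − 44.4353)/3.496 = -0.3820.
C = C₀ × ½·erfc(-0.3820) = 1.64 × 0.7055 = 1.16 mg/L.

1.16 mg/L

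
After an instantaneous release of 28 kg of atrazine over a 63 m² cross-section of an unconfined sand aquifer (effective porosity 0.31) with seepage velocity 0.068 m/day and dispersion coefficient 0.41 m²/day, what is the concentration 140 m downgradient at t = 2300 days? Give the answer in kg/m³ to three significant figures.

For an instantaneous plane source, C(x,t) = M/(n_e·A·√(4πDt)) · exp(−(x−vt)²/(4Dt)), with n_e·A the pore (flow) area.
Plume center vt = 0.068 × 2300 = 156.4 m, so the well at 140 m is 16.4 m upgradient of the peak.
√(4πDt) = 108.9 m, giving peak height M/(n_e·A·√(4πDt)) = 28/(0.31 × 63 × 108.9) = 0.01317 kg/m³.
(x−vt)²/(4Dt) = (-16.4)²/(4 × 0.41 × 2300) = 0.07130; exp(−0.07130) = 0.9312.
C = 0.01317 × 0.9312 = 0.0123 kg/m³.

0.0123 kg/m³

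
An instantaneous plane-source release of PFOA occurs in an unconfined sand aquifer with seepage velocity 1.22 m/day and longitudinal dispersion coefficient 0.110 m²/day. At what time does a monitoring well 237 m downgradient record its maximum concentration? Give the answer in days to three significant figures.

194 days

For the 1D instantaneous-source solution, setting ∂C/∂t = 0 at fixed x gives v²t² + 2Dt − x² = 0, so t = (√(D² + v²x²) − D)/v².
√(D² + v²x²) = √(0.110² + 1.22² × 237²) = 289.1; v² = 1.4884.
t = (289.1 − 0.110)/1.4884 = 194 days (vs. the pure-advection estimate x/v = 194 d).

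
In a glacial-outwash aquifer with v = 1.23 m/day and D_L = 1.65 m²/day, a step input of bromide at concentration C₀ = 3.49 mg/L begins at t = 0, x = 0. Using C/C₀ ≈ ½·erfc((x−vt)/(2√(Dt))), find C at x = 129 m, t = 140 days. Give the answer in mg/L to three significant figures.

3.41 mg/L

For a continuous step input, C/C₀ ≈ ½·erfc((x−vt)/(2√(Dt))).
vt = 1.23 × 140 = 172.2 m and 2√(Dt) = 2√(1.65 × 140) = 30.40 m.
Argument (x−vt)/(2√(Dt)) = (129 − 172.2)/30.40 = -1.421; ½·erfc(-1.421) = 0.9778.
C = 3.49 × 0.9778 = 3.41 mg/L.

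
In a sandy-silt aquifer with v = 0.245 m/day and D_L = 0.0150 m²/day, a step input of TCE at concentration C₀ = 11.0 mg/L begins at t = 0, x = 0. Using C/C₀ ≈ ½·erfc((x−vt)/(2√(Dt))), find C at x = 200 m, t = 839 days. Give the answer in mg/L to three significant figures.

9.52 mg/L

For a continuous step input, C/C₀ ≈ ½·erfc((x−vt)/(2√(Dt))).
vt = 0.245 × 839 = 205.555 m and 2√(Dt) = 2√(0.0150 × 839) = 7.095 m.
Argument (x−vt)/(2√(Dt)) = (200 − 205.555)/7.095 = -0.7829; ½·erfc(-0.7829) = 0.8659.
C = 11.0 × 0.8659 = 9.52 mg/L.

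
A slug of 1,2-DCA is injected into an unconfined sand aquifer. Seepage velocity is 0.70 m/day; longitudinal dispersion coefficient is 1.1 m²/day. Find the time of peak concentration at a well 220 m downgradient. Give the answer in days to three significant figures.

For the 1D instantaneous-source solution, setting ∂C/∂t = 0 at fixed x gives v²t² + 2Dt − x² = 0, so t = (√(D² + v²x²) − D)/v².
√(D² + v²x²) = √(1.1² + 0.70² × 220²) = 154.0; v² = 0.49.
t = (154.0 − 1.1)/0.49 = 312 days (vs. the pure-advection estimate x/v = 314 d).

312 days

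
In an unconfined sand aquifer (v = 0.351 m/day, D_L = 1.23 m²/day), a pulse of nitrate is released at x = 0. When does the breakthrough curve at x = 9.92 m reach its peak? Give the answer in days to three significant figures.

20.0 days

For the 1D instantaneous-source solution, setting ∂C/∂t = 0 at fixed x gives v²t² + 2Dt − x² = 0, so t = (√(D² + v²x²) − D)/v².
√(D² + v²x²) = √(1.23² + 0.351² × 9.92²) = 3.693; v² = 0.123201.
t = (3.693 − 1.23)/0.123201 = 20.0 days (vs. the pure-advection estimate x/v = 28.3 d).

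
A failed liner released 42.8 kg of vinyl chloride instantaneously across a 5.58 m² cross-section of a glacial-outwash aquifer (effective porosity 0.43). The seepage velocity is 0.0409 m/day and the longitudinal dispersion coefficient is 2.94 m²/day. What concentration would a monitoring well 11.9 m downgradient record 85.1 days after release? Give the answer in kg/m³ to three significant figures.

For an instantaneous plane source, C(x,t) = M/(n_e·A·√(4πDt)) · exp(−(x−vt)²/(4Dt)), with n_e·A the pore (flow) area.
Plume center vt = 0.0409 × 85.1 = 3.48059 m, so the well at 11.9 m is 8.41941 m downgradient of the peak.
√(4πDt) = 56.07 m, giving peak height M/(n_e·A·√(4πDt)) = 42.8/(0.43 × 5.58 × 56.07) = 0.3181 kg/m³.
(x−vt)²/(4Dt) = (8.41941)²/(4 × 2.94 × 85.1) = 0.07083; exp(−0.07083) = 0.9316.
C = 0.3181 × 0.9316 = 0.296 kg/m³.

0.296 kg/m³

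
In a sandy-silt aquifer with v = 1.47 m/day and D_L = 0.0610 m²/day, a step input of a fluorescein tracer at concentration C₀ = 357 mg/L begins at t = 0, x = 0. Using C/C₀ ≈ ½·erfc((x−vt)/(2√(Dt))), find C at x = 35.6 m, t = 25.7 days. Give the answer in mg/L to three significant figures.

318 mg/L

For a continuous step input, C/C₀ ≈ ½·erfc((x−vt)/(2√(Dt))).
vt = 1.47 × 25.7 = 37.779 m and 2√(Dt) = 2√(0.0610 × 25.7) = 2.504 m.
Argument (x−vt)/(2√(Dt)) = (35.6 − 37.779)/2.504 = -0.8702; ½·erfc(-0.8702) = 0.8908.
C = 357 × 0.8908 = 318 mg/L.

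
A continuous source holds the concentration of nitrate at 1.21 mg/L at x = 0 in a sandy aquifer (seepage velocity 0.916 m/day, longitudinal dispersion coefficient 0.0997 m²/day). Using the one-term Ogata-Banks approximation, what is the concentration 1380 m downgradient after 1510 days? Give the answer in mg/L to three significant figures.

For a continuous step input, C/C₀ ≈ ½·erfc((x−vt)/(2√(Dt))).
vt = 0.916 × 1510 = 1383.16 m and 2√(Dt) = 2√(0.0997 × 1510) = 24.54 m.
Argument (x−vt)/(2√(Dt)) = (1380 − 1383.16)/24.54 = -0.1288; ½·erfc(-0.1288) = 0.5723.
C = 1.21 × 0.5723 = 0.692 mg/L.

0.692 mg/L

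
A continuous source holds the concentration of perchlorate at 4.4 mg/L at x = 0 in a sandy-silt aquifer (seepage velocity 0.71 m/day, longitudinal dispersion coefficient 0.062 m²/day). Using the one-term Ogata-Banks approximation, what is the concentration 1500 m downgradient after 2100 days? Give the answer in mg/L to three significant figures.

1.27 mg/L

For a continuous step input, C/C₀ ≈ ½·erfc((x−vt)/(2√(Dt))).
vt = 0.71 × 2100 = 1491 m and 2√(Dt) = 2√(0.062 × 2100) = 22.82 m.
Argument (x−vt)/(2√(Dt)) = (1500 − 1491)/22.82 = 0.3944; ½·erfc(0.3944) = 0.2885.
C = 4.4 × 0.2885 = 1.27 mg/L.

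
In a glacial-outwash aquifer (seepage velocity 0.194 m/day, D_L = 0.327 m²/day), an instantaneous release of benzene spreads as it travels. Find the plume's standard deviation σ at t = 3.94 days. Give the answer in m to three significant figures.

1.61 m

Dispersive spreading gives a Gaussian with σ² = 2Dt; advection only shifts the center.
σ = √(2 × 0.327 × 3.94) = 1.61 m.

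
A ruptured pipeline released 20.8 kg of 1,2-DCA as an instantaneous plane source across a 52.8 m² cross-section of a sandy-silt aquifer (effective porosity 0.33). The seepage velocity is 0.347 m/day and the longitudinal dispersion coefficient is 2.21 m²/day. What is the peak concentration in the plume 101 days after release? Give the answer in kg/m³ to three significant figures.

0.0225 kg/m³

The peak of an instantaneous 1D plume sits at x = vt; there the Gaussian factor is 1 and C_max = M/(n_e·A·√(4πDt)), where n_e·A is the pore area the mass is dissolved in.
√(4πDt) = √(4π × 2.21 × 101) = 52.96 m, so C_max = 20.8/(0.33 × 52.8 × 52.96) = 0.0225 kg/m³.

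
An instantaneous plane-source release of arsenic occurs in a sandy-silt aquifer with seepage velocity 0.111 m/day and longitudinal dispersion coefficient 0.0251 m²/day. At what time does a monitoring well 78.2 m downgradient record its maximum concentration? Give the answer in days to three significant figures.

702 days

For the 1D instantaneous-source solution, setting ∂C/∂t = 0 at fixed x gives v²t² + 2Dt − x² = 0, so t = (√(D² + v²x²) − D)/v².
√(D² + v²x²) = √(0.0251² + 0.111² × 78.2²) = 8.680; v² = 0.012321.
t = (8.680 − 0.0251)/0.012321 = 702 days (vs. the pure-advection estimate x/v = 705 d).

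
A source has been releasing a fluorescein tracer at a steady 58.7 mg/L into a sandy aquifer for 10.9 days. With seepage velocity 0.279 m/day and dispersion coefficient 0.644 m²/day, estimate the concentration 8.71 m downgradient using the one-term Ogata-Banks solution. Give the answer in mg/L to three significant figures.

3.82 mg/L

For a continuous step input, C/C₀ ≈ ½·erfc((x−vt)/(2√(Dt))).
vt = 0.279 × 10.9 = 3.0411 m and 2√(Dt) = 2√(0.644 × 10.9) = 5.299 m.
Argument (x−vt)/(2√(Dt)) = (8.71 − 3.0411)/5.299 = 1.070; ½·erfc(1.070) = 0.06511.
C = 58.7 × 0.06511 = 3.82 mg/L.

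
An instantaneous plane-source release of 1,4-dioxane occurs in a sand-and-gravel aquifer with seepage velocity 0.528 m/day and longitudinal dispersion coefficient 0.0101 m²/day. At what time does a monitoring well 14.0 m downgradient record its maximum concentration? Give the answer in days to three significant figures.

For the 1D instantaneous-source solution, setting ∂C/∂t = 0 at fixed x gives v²t² + 2Dt − x² = 0, so t = (√(D² + v²x²) − D)/v².
√(D² + v²x²) = √(0.0101² + 0.528² × 14.0²) = 7.392; v² = 0.278784.
t = (7.392 − 0.0101)/0.278784 = 26.5 days (vs. the pure-advection estimate x/v = 26.5 d).

26.5 days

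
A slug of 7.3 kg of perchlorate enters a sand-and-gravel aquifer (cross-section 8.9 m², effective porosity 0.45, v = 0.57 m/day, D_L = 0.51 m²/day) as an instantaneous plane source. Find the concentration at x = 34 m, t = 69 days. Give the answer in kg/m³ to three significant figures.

0.0708 kg/m³

For an instantaneous plane source, C(x,t) = M/(n_e·A·√(4πDt)) · exp(−(x−vt)²/(4Dt)), with n_e·A the pore (flow) area.
Plume center vt = 0.57 × 69 = 39.33 m, so the well at 34 m is 5.33 m upgradient of the peak.
√(4πDt) = 21.03 m, giving peak height M/(n_e·A·√(4πDt)) = 7.3/(0.45 × 8.9 × 21.03) = 0.08667 kg/m³.
(x−vt)²/(4Dt) = (-5.33)²/(4 × 0.51 × 69) = 0.2018; exp(−0.2018) = 0.8173.
C = 0.08667 × 0.8173 = 0.0708 kg/m³.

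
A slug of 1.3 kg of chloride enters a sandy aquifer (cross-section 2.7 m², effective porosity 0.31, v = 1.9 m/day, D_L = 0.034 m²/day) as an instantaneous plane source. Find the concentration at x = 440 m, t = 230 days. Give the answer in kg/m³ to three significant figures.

0.118 kg/m³

For an instantaneous plane source, C(x,t) = M/(n_e·A·√(4πDt)) · exp(−(x−vt)²/(4Dt)), with n_e·A the pore (flow) area.
Plume center vt = 1.9 × 230 = 437 m, so the well at 440 m is 3 m downgradient of the peak.
√(4πDt) = 9.913 m, giving peak height M/(n_e·A·√(4πDt)) = 1.3/(0.31 × 2.7 × 9.913) = 0.1567 kg/m³.
(x−vt)²/(4Dt) = (3)²/(4 × 0.034 × 230) = 0.2877; exp(−0.2877) = 0.7500.
C = 0.1567 × 0.7500 = 0.118 kg/m³.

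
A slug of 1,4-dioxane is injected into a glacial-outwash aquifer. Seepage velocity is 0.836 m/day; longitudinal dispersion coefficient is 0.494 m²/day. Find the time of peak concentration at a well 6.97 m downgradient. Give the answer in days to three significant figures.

7.66 days

For the 1D instantaneous-source solution, setting ∂C/∂t = 0 at fixed x gives v²t² + 2Dt − x² = 0, so t = (√(D² + v²x²) − D)/v².
√(D² + v²x²) = √(0.494² + 0.836² × 6.97²) = 5.848; v² = 0.698896.
t = (5.848 − 0.494)/0.698896 = 7.66 days (vs. the pure-advection estimate x/v = 8.34 d).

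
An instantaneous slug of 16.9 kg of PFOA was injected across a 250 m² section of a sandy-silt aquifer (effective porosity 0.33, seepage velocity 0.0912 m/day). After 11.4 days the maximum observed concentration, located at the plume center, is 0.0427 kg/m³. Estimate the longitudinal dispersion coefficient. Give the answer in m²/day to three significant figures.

0.161 m²/day

At the plume center C_max = M/(n_e·A·√(4πDt)), so D = M²/(4πt·(n_e·A·C_max)²).
n_e·A·C_max = 0.33 × 250 × 0.0427 = 3.523 kg/m.
D = 16.9²/(4π × 11.4 × 3.523²) = 0.161 m²/day.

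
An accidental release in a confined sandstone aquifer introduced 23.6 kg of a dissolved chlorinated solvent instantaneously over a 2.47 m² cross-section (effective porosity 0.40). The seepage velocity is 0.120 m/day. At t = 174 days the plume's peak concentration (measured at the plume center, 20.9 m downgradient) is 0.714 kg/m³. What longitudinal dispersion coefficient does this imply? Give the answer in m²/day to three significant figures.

0.512 m²/day

At the plume center C_max = M/(n_e·A·√(4πDt)), so D = M²/(4πt·(n_e·A·C_max)²).
n_e·A·C_max = 0.40 × 2.47 × 0.714 = 0.7054 kg/m.
D = 23.6²/(4π × 174 × 0.7054²) = 0.512 m²/day.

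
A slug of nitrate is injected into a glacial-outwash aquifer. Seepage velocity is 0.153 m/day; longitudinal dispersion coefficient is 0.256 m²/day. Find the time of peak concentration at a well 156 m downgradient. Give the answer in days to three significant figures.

1010 days

For the 1D instantaneous-source solution, setting ∂C/∂t = 0 at fixed x gives v²t² + 2Dt − x² = 0, so t = (√(D² + v²x²) − D)/v².
√(D² + v²x²) = √(0.256² + 0.153² × 156²) = 23.87; v² = 0.023409.
t = (23.87 − 0.256)/0.023409 = 1010 days (vs. the pure-advection estimate x/v = 1020 d).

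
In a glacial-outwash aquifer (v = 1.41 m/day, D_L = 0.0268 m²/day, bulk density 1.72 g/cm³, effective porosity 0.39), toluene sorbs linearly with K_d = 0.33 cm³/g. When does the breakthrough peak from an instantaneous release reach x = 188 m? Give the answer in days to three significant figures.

327 days

Retardation factor R = 1 + ρ_b·K_d/n = 1 + 1.72 × 0.33/0.39 = 2.455.
Sorption retards both mechanisms: v_R = v/R = 0.5743 m/day, D_R = D/R = 0.01092 m²/day.
Peak time from v_R²t² + 2D_R t − x² = 0: t = (√(D_R² + v_R²x²) − D_R)/v_R².
√(D_R² + v_R²x²) = √(0.01092² + 0.5743² × 188²) = 108.0; v_R² = 0.3298.
t = (108.0 − 0.01092)/0.3298 = 327 days.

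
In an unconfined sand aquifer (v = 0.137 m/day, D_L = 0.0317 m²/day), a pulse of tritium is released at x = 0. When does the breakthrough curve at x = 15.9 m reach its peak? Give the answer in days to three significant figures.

For the 1D instantaneous-source solution, setting ∂C/∂t = 0 at fixed x gives v²t² + 2Dt − x² = 0, so t = (√(D² + v²x²) − D)/v².
√(D² + v²x²) = √(0.0317² + 0.137² × 15.9²) = 2.179; v² = 0.018769.
t = (2.179 − 0.0317)/0.018769 = 114 days (vs. the pure-advection estimate x/v = 116 d).

114 days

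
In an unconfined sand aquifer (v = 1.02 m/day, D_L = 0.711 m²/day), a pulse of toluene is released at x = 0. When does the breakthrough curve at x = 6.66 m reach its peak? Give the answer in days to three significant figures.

For the 1D instantaneous-source solution, setting ∂C/∂t = 0 at fixed x gives v²t² + 2Dt − x² = 0, so t = (√(D² + v²x²) − D)/v².
√(D² + v²x²) = √(0.711² + 1.02² × 6.66²) = 6.830; v² = 1.0404.
t = (6.830 − 0.711)/1.0404 = 5.88 days (vs. the pure-advection estimate x/v = 6.53 d).

5.88 days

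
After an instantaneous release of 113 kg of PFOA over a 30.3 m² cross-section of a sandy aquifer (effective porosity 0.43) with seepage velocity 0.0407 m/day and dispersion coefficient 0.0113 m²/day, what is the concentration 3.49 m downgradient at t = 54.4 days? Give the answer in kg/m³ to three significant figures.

For an instantaneous plane source, C(x,t) = M/(n_e·A·√(4πDt)) · exp(−(x−vt)²/(4Dt)), with n_e·A the pore (flow) area.
Plume center vt = 0.0407 × 54.4 = 2.21408 m, so the well at 3.49 m is 1.27592 m downgradient of the peak.
√(4πDt) = 2.779 m, giving peak height M/(n_e·A·√(4πDt)) = 113/(0.43 × 30.3 × 2.779) = 3.121 kg/m³.
(x−vt)²/(4Dt) = (1.27592)²/(4 × 0.0113 × 54.4) = 0.6621; exp(−0.6621) = 0.5158.
C = 3.121 × 0.5158 = 1.61 kg/m³.

1.61 kg/m³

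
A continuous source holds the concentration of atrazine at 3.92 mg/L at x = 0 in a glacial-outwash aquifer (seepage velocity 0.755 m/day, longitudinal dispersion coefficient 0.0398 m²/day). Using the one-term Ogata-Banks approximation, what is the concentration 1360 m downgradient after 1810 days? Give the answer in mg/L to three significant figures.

For a continuous step input, C/C₀ ≈ ½·erfc((x−vt)/(2√(Dt))).
vt = 0.755 × 1810 = 1366.55 m and 2√(Dt) = 2√(0.0398 × 1810) = 16.98 m.
Argument (x−vt)/(2√(Dt)) = (1360 − 1366.55)/16.98 = -0.3857; ½·erfc(-0.3857) = 0.7073.
C = 3.92 × 0.7073 = 2.77 mg/L.

2.77 mg/L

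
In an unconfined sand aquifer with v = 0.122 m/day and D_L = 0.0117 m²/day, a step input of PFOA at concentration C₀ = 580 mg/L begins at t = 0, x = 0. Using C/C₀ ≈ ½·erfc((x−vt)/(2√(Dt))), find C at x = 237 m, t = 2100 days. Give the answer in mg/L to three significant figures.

For a continuous step input, C/C₀ ≈ ½·erfc((x−vt)/(2√(Dt))).
vt = 0.122 × 2100 = 256.2 m and 2√(Dt) = 2√(0.0117 × 2100) = 9.914 m.
Argument (x−vt)/(2√(Dt)) = (237 − 256.2)/9.914 = -1.937; ½·erfc(-1.937) = 0.9969.
C = 580 × 0.9969 = 578 mg/L.

578 mg/L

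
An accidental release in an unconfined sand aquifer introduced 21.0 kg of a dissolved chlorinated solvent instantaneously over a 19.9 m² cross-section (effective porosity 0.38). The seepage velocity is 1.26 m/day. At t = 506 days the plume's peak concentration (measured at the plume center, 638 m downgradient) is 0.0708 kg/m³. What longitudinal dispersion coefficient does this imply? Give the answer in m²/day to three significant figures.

At the plume center C_max = M/(n_e·A·√(4πDt)), so D = M²/(4πt·(n_e·A·C_max)²).
n_e·A·C_max = 0.38 × 19.9 × 0.0708 = 0.5354 kg/m.
D = 21.0²/(4π × 506 × 0.5354²) = 0.242 m²/day.

0.242 m²/day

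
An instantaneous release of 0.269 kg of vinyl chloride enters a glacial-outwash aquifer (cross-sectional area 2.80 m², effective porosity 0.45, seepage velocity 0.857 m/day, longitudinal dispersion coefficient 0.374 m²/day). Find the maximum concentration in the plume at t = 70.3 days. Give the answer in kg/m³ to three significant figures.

0.0117 kg/m³

The peak of an instantaneous 1D plume sits at x = vt; there the Gaussian factor is 1 and C_max = M/(n_e·A·√(4πDt)), where n_e·A is the pore area the mass is dissolved in.
√(4πDt) = √(4π × 0.374 × 70.3) = 18.18 m, so C_max = 0.269/(0.45 × 2.80 × 18.18) = 0.0117 kg/m³.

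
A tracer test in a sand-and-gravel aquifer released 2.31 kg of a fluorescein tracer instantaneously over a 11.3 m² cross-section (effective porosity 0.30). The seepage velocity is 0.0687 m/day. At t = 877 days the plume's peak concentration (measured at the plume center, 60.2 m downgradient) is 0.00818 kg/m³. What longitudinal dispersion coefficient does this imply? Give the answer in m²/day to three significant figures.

0.630 m²/day

At the plume center C_max = M/(n_e·A·√(4πDt)), so D = M²/(4πt·(n_e·A·C_max)²).
n_e·A·C_max = 0.30 × 11.3 × 0.00818 = 0.02773 kg/m.
D = 2.31²/(4π × 877 × 0.02773²) = 0.630 m²/day.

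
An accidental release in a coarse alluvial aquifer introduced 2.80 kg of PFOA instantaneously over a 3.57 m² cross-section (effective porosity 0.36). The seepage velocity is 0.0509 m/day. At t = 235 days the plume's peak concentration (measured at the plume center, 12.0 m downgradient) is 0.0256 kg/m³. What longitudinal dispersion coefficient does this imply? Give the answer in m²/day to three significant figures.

2.45 m²/day

At the plume center C_max = M/(n_e·A·√(4πDt)), so D = M²/(4πt·(n_e·A·C_max)²).
n_e·A·C_max = 0.36 × 3.57 × 0.0256 = 0.03290 kg/m.
D = 2.80²/(4π × 235 × 0.03290²) = 2.45 m²/day.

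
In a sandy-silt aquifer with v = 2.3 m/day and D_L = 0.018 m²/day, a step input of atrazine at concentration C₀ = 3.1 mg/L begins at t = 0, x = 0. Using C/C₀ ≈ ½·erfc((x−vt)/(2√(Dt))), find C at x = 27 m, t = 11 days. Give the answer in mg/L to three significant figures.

For a continuous step input, C/C₀ ≈ ½·erfc((x−vt)/(2√(Dt))).
vt = 2.3 × 11 = 25.3 m and 2√(Dt) = 2√(0.018 × 11) = 0.8899 m.
Argument (x−vt)/(2√(Dt)) = (27 − 25.3)/0.8899 = 1.910; ½·erfc(1.910) = 0.003455.
C = 3.1 × 0.003455 = 0.0107 mg/L.

0.0107 mg/L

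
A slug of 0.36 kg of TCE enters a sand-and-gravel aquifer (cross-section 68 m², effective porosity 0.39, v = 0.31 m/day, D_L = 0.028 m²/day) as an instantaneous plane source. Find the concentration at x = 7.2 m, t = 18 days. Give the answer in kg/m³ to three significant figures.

0.00147 kg/m³

For an instantaneous plane source, C(x,t) = M/(n_e·A·√(4πDt)) · exp(−(x−vt)²/(4Dt)), with n_e·A the pore (flow) area.
Plume center vt = 0.31 × 18 = 5.58 m, so the well at 7.2 m is 1.62 m downgradient of the peak.
√(4πDt) = 2.517 m, giving peak height M/(n_e·A·√(4πDt)) = 0.36/(0.39 × 68 × 2.517) = 0.005393 kg/m³.
(x−vt)²/(4Dt) = (1.62)²/(4 × 0.028 × 18) = 1.302; exp(−1.302) = 0.2720.
C = 0.005393 × 0.2720 = 0.00147 kg/m³.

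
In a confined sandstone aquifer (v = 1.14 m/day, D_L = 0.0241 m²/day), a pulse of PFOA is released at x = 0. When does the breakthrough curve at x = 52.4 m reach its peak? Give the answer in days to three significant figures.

45.9 days

For the 1D instantaneous-source solution, setting ∂C/∂t = 0 at fixed x gives v²t² + 2Dt − x² = 0, so t = (√(D² + v²x²) − D)/v².
√(D² + v²x²) = √(0.0241² + 1.14² × 52.4²) = 59.74; v² = 1.2996.
t = (59.74 − 0.0241)/1.2996 = 45.9 days (vs. the pure-advection estimate x/v = 46.0 d).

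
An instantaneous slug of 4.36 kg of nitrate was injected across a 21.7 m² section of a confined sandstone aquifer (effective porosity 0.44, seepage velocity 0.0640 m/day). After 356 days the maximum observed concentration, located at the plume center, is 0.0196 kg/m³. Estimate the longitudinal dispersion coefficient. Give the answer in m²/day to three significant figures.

At the plume center C_max = M/(n_e·A·√(4πDt)), so D = M²/(4πt·(n_e·A·C_max)²).
n_e·A·C_max = 0.44 × 21.7 × 0.0196 = 0.1871 kg/m.
D = 4.36²/(4π × 356 × 0.1871²) = 0.121 m²/day.

0.121 m²/day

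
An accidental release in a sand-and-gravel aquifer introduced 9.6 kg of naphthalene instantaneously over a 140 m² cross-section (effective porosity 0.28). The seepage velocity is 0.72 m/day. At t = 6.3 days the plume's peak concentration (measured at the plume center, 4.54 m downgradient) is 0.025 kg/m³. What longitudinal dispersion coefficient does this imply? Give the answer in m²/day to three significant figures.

At the plume center C_max = M/(n_e·A·√(4πDt)), so D = M²/(4πt·(n_e·A·C_max)²).
n_e·A·C_max = 0.28 × 140 × 0.025 = 0.9800 kg/m.
D = 9.6²/(4π × 6.3 × 0.9800²) = 1.21 m²/day.

1.21 m²/day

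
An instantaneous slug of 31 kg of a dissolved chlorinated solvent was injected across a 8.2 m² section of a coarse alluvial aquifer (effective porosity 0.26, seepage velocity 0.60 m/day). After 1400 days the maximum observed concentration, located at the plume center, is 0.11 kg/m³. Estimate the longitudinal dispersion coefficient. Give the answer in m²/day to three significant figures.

At the plume center C_max = M/(n_e·A·√(4πDt)), so D = M²/(4πt·(n_e·A·C_max)²).
n_e·A·C_max = 0.26 × 8.2 × 0.11 = 0.2345 kg/m.
D = 31²/(4π × 1400 × 0.2345²) = 0.993 m²/day.

0.993 m²/day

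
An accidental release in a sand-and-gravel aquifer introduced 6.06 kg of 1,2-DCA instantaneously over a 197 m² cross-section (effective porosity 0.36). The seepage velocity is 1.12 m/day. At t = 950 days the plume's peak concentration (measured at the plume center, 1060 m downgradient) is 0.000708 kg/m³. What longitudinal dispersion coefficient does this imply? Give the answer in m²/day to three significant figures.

At the plume center C_max = M/(n_e·A·√(4πDt)), so D = M²/(4πt·(n_e·A·C_max)²).
n_e·A·C_max = 0.36 × 197 × 0.000708 = 0.05021 kg/m.
D = 6.06²/(4π × 950 × 0.05021²) = 1.22 m²/day.

1.22 m²/day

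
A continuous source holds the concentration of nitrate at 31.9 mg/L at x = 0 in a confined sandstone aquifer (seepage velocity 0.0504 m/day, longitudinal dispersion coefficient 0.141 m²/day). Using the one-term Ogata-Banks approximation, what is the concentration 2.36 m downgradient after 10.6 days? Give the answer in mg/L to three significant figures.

4.64 mg/L

For a continuous step input, C/C₀ ≈ ½·erfc((x−vt)/(2√(Dt))).
vt = 0.0504 × 10.6 = 0.53424 m and 2√(Dt) = 2√(0.141 × 10.6) = 2.445 m.
Argument (x−vt)/(2√(Dt)) = (2.36 − 0.53424)/2.445 = 0.7467; ½·erfc(0.7467) = 0.1455.
C = 31.9 × 0.1455 = 4.64 mg/L.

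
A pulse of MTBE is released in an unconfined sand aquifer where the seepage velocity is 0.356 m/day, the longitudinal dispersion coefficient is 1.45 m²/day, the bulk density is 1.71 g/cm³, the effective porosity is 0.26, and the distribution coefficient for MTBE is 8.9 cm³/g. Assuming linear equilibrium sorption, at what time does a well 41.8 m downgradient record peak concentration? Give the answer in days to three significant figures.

6340 days

Retardation factor R = 1 + ρ_b·K_d/n = 1 + 1.71 × 8.9/0.26 = 59.53.
Sorption retards both mechanisms: v_R = v/R = 0.005980 m/day, D_R = D/R = 0.02436 m²/day.
Peak time from v_R²t² + 2D_R t − x² = 0: t = (√(D_R² + v_R²x²) − D_R)/v_R².
√(D_R² + v_R²x²) = √(0.02436² + 0.005980² × 41.8²) = 0.2511; v_R² = 3.576e-05.
t = (0.2511 − 0.02436)/3.576e-05 = 6340 days.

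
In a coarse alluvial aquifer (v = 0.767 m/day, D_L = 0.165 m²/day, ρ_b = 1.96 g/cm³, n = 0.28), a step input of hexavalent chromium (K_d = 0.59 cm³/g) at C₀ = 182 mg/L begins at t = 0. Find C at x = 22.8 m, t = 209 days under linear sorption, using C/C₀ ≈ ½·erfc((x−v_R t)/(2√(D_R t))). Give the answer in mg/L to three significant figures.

Retardation factor R = 1 + ρ_b·K_d/n = 1 + 1.96 × 0.59/0.28 = 5.130.
Sorption retards both mechanisms: v_R = v/R = 0.1495 m/day, D_R = D/R = 0.03216 m²/day.
v_R·t = 0.1495 × 209 = 31.2455 m; 2√(D_R t) = 5.185 m; argument = (22.8 − 31.2455)/5.185 = -1.629.
C = C₀ × ½·erfc(-1.629) = 182 × 0.9894 = 180 mg/L.

180 mg/L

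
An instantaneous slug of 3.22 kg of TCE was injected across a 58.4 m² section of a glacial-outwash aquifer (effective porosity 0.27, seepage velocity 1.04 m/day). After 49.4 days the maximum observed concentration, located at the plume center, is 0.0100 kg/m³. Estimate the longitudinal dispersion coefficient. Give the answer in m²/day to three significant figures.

0.672 m²/day

At the plume center C_max = M/(n_e·A·√(4πDt)), so D = M²/(4πt·(n_e·A·C_max)²).
n_e·A·C_max = 0.27 × 58.4 × 0.0100 = 0.1577 kg/m.
D = 3.22²/(4π × 49.4 × 0.1577²) = 0.672 m²/day.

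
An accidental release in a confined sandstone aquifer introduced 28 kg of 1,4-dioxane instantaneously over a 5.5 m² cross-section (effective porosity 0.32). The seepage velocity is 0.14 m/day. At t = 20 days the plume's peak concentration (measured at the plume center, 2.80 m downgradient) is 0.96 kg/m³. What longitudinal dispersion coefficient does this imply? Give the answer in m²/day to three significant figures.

At the plume center C_max = M/(n_e·A·√(4πDt)), so D = M²/(4πt·(n_e·A·C_max)²).
n_e·A·C_max = 0.32 × 5.5 × 0.96 = 1.690 kg/m.
D = 28²/(4π × 20 × 1.690²) = 1.09 m²/day.

1.09 m²/day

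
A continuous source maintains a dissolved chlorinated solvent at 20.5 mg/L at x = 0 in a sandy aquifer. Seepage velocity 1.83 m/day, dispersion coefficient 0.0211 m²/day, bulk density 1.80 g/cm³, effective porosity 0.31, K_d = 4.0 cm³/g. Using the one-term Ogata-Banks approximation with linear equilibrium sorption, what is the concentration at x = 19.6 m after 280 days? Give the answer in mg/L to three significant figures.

Retardation factor R = 1 + ρ_b·K_d/n = 1 + 1.80 × 4.0/0.31 = 24.23.
Sorption retards both mechanisms: v_R = v/R = 0.07553 m/day, D_R = D/R = 0.0008708 m²/day.
v_R·t = 0.07553 × 280 = 21.1484 m; 2√(D_R t) = 0.9876 m; argument = (19.6 − 21.1484)/0.9876 = -1.568.
C = C₀ × ½·erfc(-1.568) = 20.5 × 0.9867 = 20.2 mg/L.

20.2 mg/L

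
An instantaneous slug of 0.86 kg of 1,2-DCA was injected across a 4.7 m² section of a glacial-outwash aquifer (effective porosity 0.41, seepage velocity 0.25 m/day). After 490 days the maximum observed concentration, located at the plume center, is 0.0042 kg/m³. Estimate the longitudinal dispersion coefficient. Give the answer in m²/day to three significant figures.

1.83 m²/day

At the plume center C_max = M/(n_e·A·√(4πDt)), so D = M²/(4πt·(n_e·A·C_max)²).
n_e·A·C_max = 0.41 × 4.7 × 0.0042 = 0.008093 kg/m.
D = 0.86²/(4π × 490 × 0.008093²) = 1.83 m²/day.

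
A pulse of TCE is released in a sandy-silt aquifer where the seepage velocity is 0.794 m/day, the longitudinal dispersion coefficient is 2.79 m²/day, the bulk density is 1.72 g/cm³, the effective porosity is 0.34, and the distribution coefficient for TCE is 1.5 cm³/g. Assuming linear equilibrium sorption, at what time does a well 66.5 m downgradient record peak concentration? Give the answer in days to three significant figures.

682 days

Retardation factor R = 1 + ρ_b·K_d/n = 1 + 1.72 × 1.5/0.34 = 8.588.
Sorption retards both mechanisms: v_R = v/R = 0.09245 m/day, D_R = D/R = 0.3249 m²/day.
Peak time from v_R²t² + 2D_R t − x² = 0: t = (√(D_R² + v_R²x²) − D_R)/v_R².
√(D_R² + v_R²x²) = √(0.3249² + 0.09245² × 66.5²) = 6.157; v_R² = 0.008547.
t = (6.157 − 0.3249)/0.008547 = 682 days.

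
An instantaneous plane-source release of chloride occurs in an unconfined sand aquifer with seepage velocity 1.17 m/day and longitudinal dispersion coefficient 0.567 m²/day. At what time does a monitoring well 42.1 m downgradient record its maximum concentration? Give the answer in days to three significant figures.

For the 1D instantaneous-source solution, setting ∂C/∂t = 0 at fixed x gives v²t² + 2Dt − x² = 0, so t = (√(D² + v²x²) − D)/v².
√(D² + v²x²) = √(0.567² + 1.17² × 42.1²) = 49.26; v² = 1.3689.
t = (49.26 − 0.567)/1.3689 = 35.6 days (vs. the pure-advection estimate x/v = 36.0 d).

35.6 days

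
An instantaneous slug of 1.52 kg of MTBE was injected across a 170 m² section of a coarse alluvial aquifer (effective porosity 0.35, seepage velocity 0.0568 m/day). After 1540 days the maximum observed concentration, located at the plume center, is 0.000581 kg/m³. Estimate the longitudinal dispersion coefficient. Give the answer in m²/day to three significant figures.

0.0999 m²/day

At the plume center C_max = M/(n_e·A·√(4πDt)), so D = M²/(4πt·(n_e·A·C_max)²).
n_e·A·C_max = 0.35 × 170 × 0.000581 = 0.03457 kg/m.
D = 1.52²/(4π × 1540 × 0.03457²) = 0.0999 m²/day.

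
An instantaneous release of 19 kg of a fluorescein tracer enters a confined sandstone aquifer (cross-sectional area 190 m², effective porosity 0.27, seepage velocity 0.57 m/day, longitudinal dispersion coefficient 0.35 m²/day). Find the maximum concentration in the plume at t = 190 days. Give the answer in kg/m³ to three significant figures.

The peak of an instantaneous 1D plume sits at x = vt; there the Gaussian factor is 1 and C_max = M/(n_e·A·√(4πDt)), where n_e·A is the pore area the mass is dissolved in.
√(4πDt) = √(4π × 0.35 × 190) = 28.91 m, so C_max = 19/(0.27 × 190 × 28.91) = 0.0128 kg/m³.

0.0128 kg/m³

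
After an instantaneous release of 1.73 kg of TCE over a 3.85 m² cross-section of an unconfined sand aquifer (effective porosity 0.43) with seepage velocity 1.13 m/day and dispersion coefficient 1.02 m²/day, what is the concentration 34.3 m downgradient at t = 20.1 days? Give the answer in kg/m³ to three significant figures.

0.0127 kg/m³

For an instantaneous plane source, C(x,t) = M/(n_e·A·√(4πDt)) · exp(−(x−vt)²/(4Dt)), with n_e·A the pore (flow) area.
Plume center vt = 1.13 × 20.1 = 22.713 m, so the well at 34.3 m is 11.587 m downgradient of the peak.
√(4πDt) = 16.05 m, giving peak height M/(n_e·A·√(4πDt)) = 1.73/(0.43 × 3.85 × 16.05) = 0.06511 kg/m³.
(x−vt)²/(4Dt) = (11.587)²/(4 × 1.02 × 20.1) = 1.637; exp(−1.637) = 0.1946.
C = 0.06511 × 0.1946 = 0.0127 kg/m³.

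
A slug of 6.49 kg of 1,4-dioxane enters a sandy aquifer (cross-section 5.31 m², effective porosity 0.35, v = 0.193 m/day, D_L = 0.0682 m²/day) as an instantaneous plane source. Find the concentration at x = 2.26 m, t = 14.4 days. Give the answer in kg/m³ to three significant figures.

For an instantaneous plane source, C(x,t) = M/(n_e·A·√(4πDt)) · exp(−(x−vt)²/(4Dt)), with n_e·A the pore (flow) area.
Plume center vt = 0.193 × 14.4 = 2.7792 m, so the well at 2.26 m is 0.5192 m upgradient of the peak.
√(4πDt) = 3.513 m, giving peak height M/(n_e·A·√(4πDt)) = 6.49/(0.35 × 5.31 × 3.513) = 0.9940 kg/m³.
(x−vt)²/(4Dt) = (-0.5192)²/(4 × 0.0682 × 14.4) = 0.06862; exp(−0.06862) = 0.9337.
C = 0.9940 × 0.9337 = 0.928 kg/m³.

0.928 kg/m³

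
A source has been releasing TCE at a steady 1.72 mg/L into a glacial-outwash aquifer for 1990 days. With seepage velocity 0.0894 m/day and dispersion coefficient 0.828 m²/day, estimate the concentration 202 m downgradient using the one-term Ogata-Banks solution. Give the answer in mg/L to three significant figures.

0.580 mg/L

For a continuous step input, C/C₀ ≈ ½·erfc((x−vt)/(2√(Dt))).
vt = 0.0894 × 1990 = 177.906 m and 2√(Dt) = 2√(0.828 × 1990) = 81.18 m.
Argument (x−vt)/(2√(Dt)) = (202 − 177.906)/81.18 = 0.2968; ½·erfc(0.2968) = 0.3373.
C = 1.72 × 0.3373 = 0.580 mg/L.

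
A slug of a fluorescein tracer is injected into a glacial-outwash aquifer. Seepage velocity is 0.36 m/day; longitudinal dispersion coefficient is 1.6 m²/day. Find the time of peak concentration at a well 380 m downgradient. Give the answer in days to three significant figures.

For the 1D instantaneous-source solution, setting ∂C/∂t = 0 at fixed x gives v²t² + 2Dt − x² = 0, so t = (√(D² + v²x²) − D)/v².
√(D² + v²x²) = √(1.6² + 0.36² × 380²) = 136.8; v² = 0.1296.
t = (136.8 − 1.6)/0.1296 = 1040 days (vs. the pure-advection estimate x/v = 1060 d).

1040 days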